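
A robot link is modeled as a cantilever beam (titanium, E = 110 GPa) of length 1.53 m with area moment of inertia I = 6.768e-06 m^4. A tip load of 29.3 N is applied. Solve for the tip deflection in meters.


delta = F*L^3/(3*E*I) = 29.3*1.53^3/(3*1.100e+11*6.768e-06)
      = 104.9402061/2233440 = 4.6986e-05

4.6986e-05 m


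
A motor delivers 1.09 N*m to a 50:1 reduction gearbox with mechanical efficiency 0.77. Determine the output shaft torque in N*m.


tau_out = tau_in * N * eta = 1.09 * 50 * 0.77 = 41.9650

41.9650 N*m


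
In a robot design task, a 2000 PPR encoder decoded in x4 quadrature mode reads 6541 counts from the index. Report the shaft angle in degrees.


angle = counts * 360 / (PPR*4) = 6541 * 360 / 8000 = 294.3450

294.3450 degrees


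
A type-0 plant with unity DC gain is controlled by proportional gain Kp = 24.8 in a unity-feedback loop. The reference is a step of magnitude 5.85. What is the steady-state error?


e_ss = R/(1 + Kp) = 5.85/(1 + 24.8) = 5.85/25.8000 = 0.2267

0.2267


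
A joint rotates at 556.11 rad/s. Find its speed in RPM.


RPM = 556.11 * 60/(2*pi) = 5310.4593

5310.4593 RPM


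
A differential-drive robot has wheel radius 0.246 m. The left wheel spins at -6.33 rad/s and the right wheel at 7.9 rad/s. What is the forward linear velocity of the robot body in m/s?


v = r*(wR + wL)/2 = 0.246*(7.9 + -6.33)/2 = 0.1931

0.1931 m/s


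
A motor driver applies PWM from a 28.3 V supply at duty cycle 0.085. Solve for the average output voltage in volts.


V_avg = V_supply * D = 28.3*0.085 = 2.4055

2.4055 V


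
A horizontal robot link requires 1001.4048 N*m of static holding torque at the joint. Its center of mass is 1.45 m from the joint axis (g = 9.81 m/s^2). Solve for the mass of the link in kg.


m = tau / (g*L) = 1001.4048 / (9.81 * 1.45) = 70.4000

70.4000 kg


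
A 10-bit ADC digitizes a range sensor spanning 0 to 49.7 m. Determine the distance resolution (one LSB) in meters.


res = range / 2^n = 49.7/2^10 = 49.7/1024 = 0.0485

0.0485 m


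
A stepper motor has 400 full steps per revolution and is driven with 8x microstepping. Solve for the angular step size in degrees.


step = 360/(400*8) = 360/3200 = 0.1125

0.1125 degrees


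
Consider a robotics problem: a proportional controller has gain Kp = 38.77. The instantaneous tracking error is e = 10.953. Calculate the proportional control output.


u_P = Kp * e = 38.77 * 10.953 = 424.6478

424.6478


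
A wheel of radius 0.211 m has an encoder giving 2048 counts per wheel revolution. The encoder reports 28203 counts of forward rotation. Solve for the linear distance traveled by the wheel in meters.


revs = 28203/2048 = 13.770996
d = revs * 2*pi*r = 13.770996 * 2*pi*0.211 = 18.2569

18.2569 m


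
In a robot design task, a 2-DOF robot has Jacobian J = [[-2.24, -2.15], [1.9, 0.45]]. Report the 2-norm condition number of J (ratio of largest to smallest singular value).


JJ^T eigenvalues: trace(JJ^T) = 13.4526, det(JJ^T) = det(J)^2 = 9.46792900
s_max^2 = (13.4526 + sqrt(143.10073076))/2 = 12.70753588
s_min^2 = (13.4526 - sqrt(143.10073076))/2 = 0.74506412
kappa = s_max/s_min = sqrt(12.70753588/0.74506412) = 4.1298

4.1298


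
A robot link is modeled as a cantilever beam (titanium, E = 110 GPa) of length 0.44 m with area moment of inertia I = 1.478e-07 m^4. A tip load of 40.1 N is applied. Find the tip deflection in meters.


delta = F*L^3/(3*E*I) = 40.1*0.44^3/(3*1.100e+11*1.478e-07)
      = 3.4158784/48774 = 7.0035e-05

7.0035e-05 m


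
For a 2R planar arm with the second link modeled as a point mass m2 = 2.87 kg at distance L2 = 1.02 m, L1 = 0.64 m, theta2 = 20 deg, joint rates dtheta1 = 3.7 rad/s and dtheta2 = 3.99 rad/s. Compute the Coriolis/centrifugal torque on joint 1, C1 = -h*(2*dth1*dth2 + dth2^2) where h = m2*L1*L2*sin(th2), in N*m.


h = m2*L1*L2*sin(th2) = 2.87*0.64*1.02*sin(20 deg) = 0.640787
C1 = -h*(2*3.7*3.99 + 3.99^2) = -0.640787*45.4461 = -29.1213

-29.1213 N*m


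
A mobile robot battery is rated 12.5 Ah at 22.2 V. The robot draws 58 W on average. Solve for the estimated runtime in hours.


E = 12.5*22.2 = 277.5000 Wh
t = E/P = 277.5000/58 = 4.7845

4.7845 hours


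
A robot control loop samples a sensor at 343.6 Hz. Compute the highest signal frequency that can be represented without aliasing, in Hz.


f_max = f_s/2 = 343.6/2 = 171.8000

171.8000 Hz


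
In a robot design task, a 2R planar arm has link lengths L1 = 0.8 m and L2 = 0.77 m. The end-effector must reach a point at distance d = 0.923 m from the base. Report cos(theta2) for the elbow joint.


cos(th2) = (d^2 - L1^2 - L2^2)/(2*L1*L2) = (0.923^2 - 0.8^2 - 0.77^2)/(2*0.8*0.77) = -0.3092

-0.3092


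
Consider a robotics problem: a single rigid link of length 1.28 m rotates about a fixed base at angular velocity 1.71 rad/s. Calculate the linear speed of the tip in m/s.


v = L*omega = 1.28 * 1.71 = 2.1888

2.1888 m/s


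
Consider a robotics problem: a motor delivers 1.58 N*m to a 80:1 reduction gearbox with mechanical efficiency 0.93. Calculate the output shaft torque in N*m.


tau_out = tau_in * N * eta = 1.58 * 80 * 0.93 = 117.5520

117.5520 N*m


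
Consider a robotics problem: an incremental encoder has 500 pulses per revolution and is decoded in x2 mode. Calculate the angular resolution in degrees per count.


resolution = 360 / (PPR * 2) = 360 / 1000 = 0.3600

0.3600 degrees


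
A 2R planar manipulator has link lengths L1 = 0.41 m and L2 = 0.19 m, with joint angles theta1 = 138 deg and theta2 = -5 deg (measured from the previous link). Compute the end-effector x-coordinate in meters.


x = L1*cos(th1) + L2*cos(th1+th2) = 0.41*cos(138 deg) + 0.19*cos(133 deg) = -0.4343

-0.4343 m


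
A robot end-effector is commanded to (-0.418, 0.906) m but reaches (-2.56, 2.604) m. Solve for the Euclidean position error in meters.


dx = -2.56 - (-0.418) = -2.1420, dy = 2.604 - (0.906) = 1.6980
err = sqrt(4.588164 + 2.883204) = 2.7334

2.7334 m


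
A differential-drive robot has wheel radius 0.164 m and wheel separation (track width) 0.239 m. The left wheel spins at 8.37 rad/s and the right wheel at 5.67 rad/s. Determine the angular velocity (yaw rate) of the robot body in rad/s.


omega = r*(wR - wL)/L = 0.164*(5.67 - (8.37))/0.239 = -1.8527

-1.8527 rad/s


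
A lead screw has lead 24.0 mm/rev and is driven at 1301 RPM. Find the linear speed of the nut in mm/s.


v = lead * (RPM/60) = 24.0*1301/60 = 520.4000

520.4000 mm/s


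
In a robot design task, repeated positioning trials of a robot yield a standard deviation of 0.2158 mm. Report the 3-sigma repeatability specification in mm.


repeatability = 3*sigma = 3*0.2158 = 0.6474

0.6474 mm


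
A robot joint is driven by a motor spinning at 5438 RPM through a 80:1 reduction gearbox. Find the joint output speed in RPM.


omega_joint = omega_motor / N = 5438 / 80 = 67.9750

67.9750 RPM


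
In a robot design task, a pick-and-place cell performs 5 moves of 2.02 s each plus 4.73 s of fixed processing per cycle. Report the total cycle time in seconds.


T = 5*2.02 + 4.73 = 14.8300

14.8300 s


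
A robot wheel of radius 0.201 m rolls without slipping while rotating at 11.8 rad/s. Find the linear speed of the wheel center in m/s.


v = omega * r = 11.8 * 0.201 = 2.3718

2.3718 m/s


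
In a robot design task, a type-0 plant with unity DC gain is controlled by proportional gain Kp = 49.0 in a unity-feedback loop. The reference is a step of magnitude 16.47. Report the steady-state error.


e_ss = R/(1 + Kp) = 16.47/(1 + 49.0) = 16.47/50.0000 = 0.3294

0.3294


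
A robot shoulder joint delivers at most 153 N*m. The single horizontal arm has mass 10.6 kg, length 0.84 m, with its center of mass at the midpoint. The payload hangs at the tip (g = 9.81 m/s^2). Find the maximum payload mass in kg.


tau_arm = m_arm*g*(L/2) = 10.6*9.81*0.84/2 = 43.6741 N*m
tau_payload = tau_max - tau_arm = 153 - 43.6741 = 109.3259
m_payload = tau_payload / (g*L) = 109.3259 / (9.81*0.84) = 13.2671

13.2671 kg


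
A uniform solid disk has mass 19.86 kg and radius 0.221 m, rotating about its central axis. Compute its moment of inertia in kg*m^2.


I = (1/2)*m*R^2 = 0.5*19.86*0.221^2 = 0.4850

0.4850 kg*m^2


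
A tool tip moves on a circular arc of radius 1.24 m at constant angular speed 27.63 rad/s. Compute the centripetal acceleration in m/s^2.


a_c = omega^2 * r = 27.63^2 * 1.24 = 946.6370

946.6370 m/s^2


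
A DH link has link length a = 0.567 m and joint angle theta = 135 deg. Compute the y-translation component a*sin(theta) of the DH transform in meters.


a*sin(theta) = 0.567*sin(135 deg) = 0.4009

0.4009 m


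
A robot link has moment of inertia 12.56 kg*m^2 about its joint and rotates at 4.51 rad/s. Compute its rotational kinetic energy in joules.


KE = (1/2)*I*omega^2 = 0.5*12.56*4.51^2 = 127.7358

127.7358 J


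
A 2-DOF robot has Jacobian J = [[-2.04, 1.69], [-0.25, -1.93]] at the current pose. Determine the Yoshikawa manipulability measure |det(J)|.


det(J) = -2.04*-1.93 - (1.69)*(-0.25) = 4.3597
|det(J)| = 4.3597

4.3597


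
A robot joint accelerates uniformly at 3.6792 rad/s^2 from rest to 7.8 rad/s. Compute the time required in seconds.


t = delta_omega / alpha = 7.8 / 3.6792 = 2.1200

2.1200 s


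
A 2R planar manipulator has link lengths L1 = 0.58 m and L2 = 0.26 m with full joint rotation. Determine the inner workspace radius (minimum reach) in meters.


r_min = |L1 - L2| = |0.58 - 0.26| = 0.3200

0.3200 m


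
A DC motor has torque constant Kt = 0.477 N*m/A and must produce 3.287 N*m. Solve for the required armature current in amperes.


I = tau / Kt = 3.287/0.477 = 6.8910

6.8910 A


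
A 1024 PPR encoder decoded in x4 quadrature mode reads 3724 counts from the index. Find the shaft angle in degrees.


angle = counts * 360 / (PPR*4) = 3724 * 360 / 4096 = 327.3047

327.3047 degrees


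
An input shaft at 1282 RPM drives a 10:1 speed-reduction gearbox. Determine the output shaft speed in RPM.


omega_out = omega_in / N = 1282 / 10 = 128.2000

128.2000 RPM


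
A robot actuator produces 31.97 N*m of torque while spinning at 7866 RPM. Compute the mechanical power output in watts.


omega = 7866 * 2*pi/60 = 823.725594 rad/s
P = tau * omega = 31.97 * 823.725594 = 26334.5072

26334.5072 W


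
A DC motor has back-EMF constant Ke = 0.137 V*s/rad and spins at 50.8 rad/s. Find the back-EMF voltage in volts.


V_emf = Ke * omega = 0.137*50.8 = 6.9596

6.9596 V


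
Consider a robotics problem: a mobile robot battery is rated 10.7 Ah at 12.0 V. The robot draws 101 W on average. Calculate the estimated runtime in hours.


E = 10.7*12.0 = 128.4000 Wh
t = E/P = 128.4000/101 = 1.2713

1.2713 hours


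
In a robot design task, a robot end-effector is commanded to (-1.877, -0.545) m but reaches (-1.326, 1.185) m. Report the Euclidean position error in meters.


dx = -1.326 - (-1.877) = 0.5510, dy = 1.185 - (-0.545) = 1.7300
err = sqrt(0.303601 + 2.992900) = 1.8156

1.8156 m


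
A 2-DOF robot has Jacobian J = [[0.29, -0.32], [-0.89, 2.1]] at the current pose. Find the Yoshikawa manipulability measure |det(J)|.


det(J) = 0.29*2.1 - (-0.32)*(-0.89) = 0.3242
|det(J)| = 0.3242

0.3242


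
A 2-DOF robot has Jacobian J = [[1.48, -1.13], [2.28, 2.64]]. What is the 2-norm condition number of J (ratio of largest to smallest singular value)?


JJ^T eigenvalues: trace(JJ^T) = 15.6353, det(JJ^T) = det(J)^2 = 42.03706896
s_max^2 = (15.6353 + sqrt(76.31433025))/2 = 12.18555368
s_min^2 = (15.6353 - sqrt(76.31433025))/2 = 3.44974632
kappa = s_max/s_min = sqrt(12.18555368/3.44974632) = 1.8794

1.8794


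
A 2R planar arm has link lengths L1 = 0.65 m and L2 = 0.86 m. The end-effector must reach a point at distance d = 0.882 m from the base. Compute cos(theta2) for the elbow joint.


cos(th2) = (d^2 - L1^2 - L2^2)/(2*L1*L2) = (0.882^2 - 0.65^2 - 0.86^2)/(2*0.65*0.86) = -0.3436

-0.3436


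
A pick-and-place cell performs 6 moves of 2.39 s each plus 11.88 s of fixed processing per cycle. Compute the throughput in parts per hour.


T_cycle = 6*2.39 + 11.88 = 26.2200 s
rate = 3600/T = 137.2998

137.2998 parts/hour


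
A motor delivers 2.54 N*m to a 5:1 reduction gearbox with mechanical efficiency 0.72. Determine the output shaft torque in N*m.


tau_out = tau_in * N * eta = 2.54 * 5 * 0.72 = 9.1440

9.1440 N*m


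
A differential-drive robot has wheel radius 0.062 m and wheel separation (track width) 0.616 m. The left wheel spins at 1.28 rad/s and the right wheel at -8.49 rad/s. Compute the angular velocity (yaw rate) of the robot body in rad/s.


omega = r*(wR - wL)/L = 0.062*(-8.49 - (1.28))/0.616 = -0.9833

-0.9833 rad/s


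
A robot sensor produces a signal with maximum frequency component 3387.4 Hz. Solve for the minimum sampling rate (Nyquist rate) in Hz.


f_s,min = 2*f_max = 2*3387.4 = 6774.8000

6774.8000 Hz


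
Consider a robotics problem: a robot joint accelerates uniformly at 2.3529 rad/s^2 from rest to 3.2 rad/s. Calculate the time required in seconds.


t = delta_omega / alpha = 3.2 / 2.3529 = 1.3600

1.3600 s


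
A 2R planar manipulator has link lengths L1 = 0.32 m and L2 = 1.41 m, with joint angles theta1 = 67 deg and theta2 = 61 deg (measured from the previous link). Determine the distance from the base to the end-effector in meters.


x = L1*cos(th1) + L2*cos(th1+th2) = -0.743049
y = L1*sin(th1) + L2*sin(th1+th2) = 1.405657
d = sqrt(x^2 + y^2) = sqrt(0.552122 + 1.975872) = 1.5900

1.5900 m


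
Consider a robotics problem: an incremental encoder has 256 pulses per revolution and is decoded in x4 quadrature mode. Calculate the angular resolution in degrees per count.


resolution = 360 / (PPR * 4) = 360 / 1024 = 0.3516

0.3516 degrees


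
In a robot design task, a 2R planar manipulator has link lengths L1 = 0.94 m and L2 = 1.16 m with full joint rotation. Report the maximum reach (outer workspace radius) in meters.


r_max = L1 + L2 = 0.94 + 1.16 = 2.1000

2.1000 m


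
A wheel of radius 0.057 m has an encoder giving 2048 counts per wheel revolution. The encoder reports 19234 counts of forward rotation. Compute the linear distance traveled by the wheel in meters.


revs = 19234/2048 = 9.391602
d = revs * 2*pi*r = 9.391602 * 2*pi*0.057 = 3.3635

3.3635 m


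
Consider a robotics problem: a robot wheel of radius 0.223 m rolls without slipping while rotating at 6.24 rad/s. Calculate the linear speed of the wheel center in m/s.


v = omega * r = 6.24 * 0.223 = 1.3915

1.3915 m/s


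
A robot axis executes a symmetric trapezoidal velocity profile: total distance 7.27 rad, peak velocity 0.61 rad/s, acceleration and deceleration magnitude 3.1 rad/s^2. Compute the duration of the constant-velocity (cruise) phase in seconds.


t_acc = v/a = 0.196774 s, d_acc = v^2/(2a) = 0.060016 rad each
d_cruise = 7.27 - 2*0.060016 = 7.149968 rad
t_cruise = d_cruise/v = 7.149968/0.61 = 11.7213

11.7213 s


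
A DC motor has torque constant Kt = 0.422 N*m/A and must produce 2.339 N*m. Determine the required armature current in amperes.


I = tau / Kt = 2.339/0.422 = 5.5427

5.5427 A


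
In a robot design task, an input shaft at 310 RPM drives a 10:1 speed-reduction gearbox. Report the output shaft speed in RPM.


omega_out = omega_in / N = 310 / 10 = 31.0000

31.0000 RPM


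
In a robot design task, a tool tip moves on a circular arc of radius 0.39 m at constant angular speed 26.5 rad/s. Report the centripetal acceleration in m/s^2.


a_c = omega^2 * r = 26.5^2 * 0.39 = 273.8775

273.8775 m/s^2


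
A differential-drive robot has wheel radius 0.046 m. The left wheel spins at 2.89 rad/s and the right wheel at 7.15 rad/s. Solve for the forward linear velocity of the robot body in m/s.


v = r*(wR + wL)/2 = 0.046*(7.15 + 2.89)/2 = 0.2309

0.2309 m/s


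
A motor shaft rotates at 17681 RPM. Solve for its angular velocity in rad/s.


omega = 17681 * 2*pi/60 = 1851.5500

1851.5500 rad/s


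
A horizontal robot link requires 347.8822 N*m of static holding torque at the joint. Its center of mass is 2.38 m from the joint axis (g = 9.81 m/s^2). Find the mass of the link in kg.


m = tau / (g*L) = 347.8822 / (9.81 * 2.38) = 14.9000

14.9000 kg


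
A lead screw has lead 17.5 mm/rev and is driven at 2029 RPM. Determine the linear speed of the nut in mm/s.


v = lead * (RPM/60) = 17.5*2029/60 = 591.7917

591.7917 mm/s


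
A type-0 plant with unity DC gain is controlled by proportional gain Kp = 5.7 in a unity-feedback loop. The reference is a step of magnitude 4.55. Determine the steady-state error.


e_ss = R/(1 + Kp) = 4.55/(1 + 5.7) = 4.55/6.7000 = 0.6791

0.6791


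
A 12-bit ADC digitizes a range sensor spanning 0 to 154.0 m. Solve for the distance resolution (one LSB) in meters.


res = range / 2^n = 154.0/2^12 = 154.0/4096 = 0.0376

0.0376 m


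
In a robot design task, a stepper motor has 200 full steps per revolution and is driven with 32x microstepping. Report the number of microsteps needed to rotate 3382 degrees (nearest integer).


step_size = 360/(200*32) = 360/6400 = 0.056250 deg
n = 3382/(360/6400) = 3382*6400/360 = 60124.4444 -> 60124

60124 steps


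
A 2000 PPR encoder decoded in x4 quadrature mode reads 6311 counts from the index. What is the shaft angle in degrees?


angle = counts * 360 / (PPR*4) = 6311 * 360 / 8000 = 283.9950

283.9950 degrees


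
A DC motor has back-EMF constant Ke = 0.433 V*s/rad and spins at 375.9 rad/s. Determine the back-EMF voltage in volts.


V_emf = Ke * omega = 0.433*375.9 = 162.7647

162.7647 V


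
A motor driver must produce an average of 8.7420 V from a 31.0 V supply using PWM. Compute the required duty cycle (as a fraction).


D = V_avg/V_supply = 8.7420/31.0 = 0.2820

0.2820


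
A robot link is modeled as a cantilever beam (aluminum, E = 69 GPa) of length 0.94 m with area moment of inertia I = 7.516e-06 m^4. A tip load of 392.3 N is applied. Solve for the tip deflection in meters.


delta = F*L^3/(3*E*I) = 392.3*0.94^3/(3*6.900e+10*7.516e-06)
      = 325.8381032/1555812 = 2.0943e-04

2.0943e-04 m


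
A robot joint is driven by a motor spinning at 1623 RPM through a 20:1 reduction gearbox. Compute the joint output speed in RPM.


omega_joint = omega_motor / N = 1623 / 20 = 81.1500

81.1500 RPM


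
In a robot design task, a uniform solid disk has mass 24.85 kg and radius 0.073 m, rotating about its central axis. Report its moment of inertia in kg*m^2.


I = (1/2)*m*R^2 = 0.5*24.85*0.073^2 = 0.0662

0.0662 kg*m^2


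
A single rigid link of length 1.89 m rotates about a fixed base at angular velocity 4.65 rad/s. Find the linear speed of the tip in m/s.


v = L*omega = 1.89 * 4.65 = 8.7885

8.7885 m/s


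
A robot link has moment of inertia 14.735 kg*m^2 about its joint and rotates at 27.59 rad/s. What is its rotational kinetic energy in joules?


KE = (1/2)*I*omega^2 = 0.5*14.735*27.59^2 = 5608.2007

5608.2007 J


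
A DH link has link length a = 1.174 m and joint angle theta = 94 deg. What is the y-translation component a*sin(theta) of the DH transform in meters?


a*sin(theta) = 1.174*sin(94 deg) = 1.1711

1.1711 m


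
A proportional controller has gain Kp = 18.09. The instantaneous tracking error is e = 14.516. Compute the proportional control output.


u_P = Kp * e = 18.09 * 14.516 = 262.5944

262.5944


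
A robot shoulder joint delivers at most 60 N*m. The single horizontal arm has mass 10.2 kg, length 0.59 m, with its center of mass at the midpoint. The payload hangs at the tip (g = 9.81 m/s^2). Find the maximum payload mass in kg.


tau_arm = m_arm*g*(L/2) = 10.2*9.81*0.59/2 = 29.5183 N*m
tau_payload = tau_max - tau_arm = 60 - 29.5183 = 30.4817
m_payload = tau_payload / (g*L) = 30.4817 / (9.81*0.59) = 5.2665

5.2665 kg


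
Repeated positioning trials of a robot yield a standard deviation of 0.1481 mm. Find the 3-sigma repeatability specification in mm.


repeatability = 3*sigma = 3*0.1481 = 0.4443

0.4443 mm


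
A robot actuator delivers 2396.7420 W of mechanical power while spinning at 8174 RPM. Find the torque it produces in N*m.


omega = 8174 * 2*pi/60 = 855.979278 rad/s
tau = P / omega = 2396.7420 / 855.979278 = 2.8000

2.8000 N*m


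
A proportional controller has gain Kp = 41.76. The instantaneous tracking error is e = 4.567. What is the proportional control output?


u_P = Kp * e = 41.76 * 4.567 = 190.7179

190.7179


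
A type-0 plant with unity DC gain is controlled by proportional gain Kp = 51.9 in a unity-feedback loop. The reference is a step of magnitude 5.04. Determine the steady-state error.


e_ss = R/(1 + Kp) = 5.04/(1 + 51.9) = 5.04/52.9000 = 0.0953

0.0953


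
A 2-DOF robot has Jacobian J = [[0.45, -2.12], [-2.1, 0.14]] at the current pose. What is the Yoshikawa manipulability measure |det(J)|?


det(J) = 0.45*0.14 - (-2.12)*(-2.1) = -4.3890
|det(J)| = 4.3890

4.3890


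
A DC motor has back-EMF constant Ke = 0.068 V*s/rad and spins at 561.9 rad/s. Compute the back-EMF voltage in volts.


V_emf = Ke * omega = 0.068*561.9 = 38.2092

38.2092 V


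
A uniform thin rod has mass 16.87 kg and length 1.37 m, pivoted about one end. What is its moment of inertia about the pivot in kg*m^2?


I = (1/3)*m*L^2 = (1/3)*16.87*1.37^2 = 10.5544

10.5544 kg*m^2


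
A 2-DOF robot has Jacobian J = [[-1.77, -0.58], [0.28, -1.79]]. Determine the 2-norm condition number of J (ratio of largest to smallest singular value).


JJ^T eigenvalues: trace(JJ^T) = 6.7518, det(JJ^T) = det(J)^2 = 11.09356249
s_max^2 = (6.7518 + sqrt(1.21255328))/2 = 3.92647999
s_min^2 = (6.7518 - sqrt(1.21255328))/2 = 2.82532001
kappa = s_max/s_min = sqrt(3.92647999/2.82532001) = 1.1789

1.1789


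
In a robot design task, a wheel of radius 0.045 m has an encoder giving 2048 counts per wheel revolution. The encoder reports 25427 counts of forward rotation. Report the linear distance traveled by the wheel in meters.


revs = 25427/2048 = 12.415527
d = revs * 2*pi*r = 12.415527 * 2*pi*0.045 = 3.5104

3.5104 m


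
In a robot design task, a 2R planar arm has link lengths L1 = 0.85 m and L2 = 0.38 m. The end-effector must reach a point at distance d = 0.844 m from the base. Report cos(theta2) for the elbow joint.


cos(th2) = (d^2 - L1^2 - L2^2)/(2*L1*L2) = (0.844^2 - 0.85^2 - 0.38^2)/(2*0.85*0.38) = -0.2393

-0.2393


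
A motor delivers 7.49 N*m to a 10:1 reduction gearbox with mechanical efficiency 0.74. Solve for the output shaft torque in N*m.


tau_out = tau_in * N * eta = 7.49 * 10 * 0.74 = 55.4260

55.4260 N*m


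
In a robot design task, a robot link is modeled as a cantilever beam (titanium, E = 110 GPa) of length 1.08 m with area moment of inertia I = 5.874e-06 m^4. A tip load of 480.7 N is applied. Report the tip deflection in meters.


delta = F*L^3/(3*E*I) = 480.7*1.08^3/(3*1.100e+11*5.874e-06)
      = 605.5435584/1938420 = 3.1239e-04

3.1239e-04 m


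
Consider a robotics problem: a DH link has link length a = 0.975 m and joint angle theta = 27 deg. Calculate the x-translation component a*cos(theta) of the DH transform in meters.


a*cos(theta) = 0.975*cos(27 deg) = 0.8687

0.8687 m


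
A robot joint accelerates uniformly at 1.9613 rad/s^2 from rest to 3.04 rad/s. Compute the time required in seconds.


t = delta_omega / alpha = 3.04 / 1.9613 = 1.5500

1.5500 s


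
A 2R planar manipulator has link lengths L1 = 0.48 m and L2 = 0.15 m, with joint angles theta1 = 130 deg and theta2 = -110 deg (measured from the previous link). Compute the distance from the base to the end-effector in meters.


x = L1*cos(th1) + L2*cos(th1+th2) = -0.167584
y = L1*sin(th1) + L2*sin(th1+th2) = 0.419004
d = sqrt(x^2 + y^2) = sqrt(0.028084 + 0.175564) = 0.4513

0.4513 m


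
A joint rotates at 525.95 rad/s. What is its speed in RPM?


RPM = 525.95 * 60/(2*pi) = 5022.4525

5022.4525 RPM


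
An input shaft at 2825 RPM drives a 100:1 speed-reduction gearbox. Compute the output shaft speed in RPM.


omega_out = omega_in / N = 2825 / 100 = 28.2500

28.2500 RPM


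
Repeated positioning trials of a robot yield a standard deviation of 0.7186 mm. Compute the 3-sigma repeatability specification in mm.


repeatability = 3*sigma = 3*0.7186 = 2.1558

2.1558 mm


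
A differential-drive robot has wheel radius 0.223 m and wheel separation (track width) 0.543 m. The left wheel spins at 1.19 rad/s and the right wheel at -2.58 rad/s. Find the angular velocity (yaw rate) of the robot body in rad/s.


omega = r*(wR - wL)/L = 0.223*(-2.58 - (1.19))/0.543 = -1.5483

-1.5483 rad/s


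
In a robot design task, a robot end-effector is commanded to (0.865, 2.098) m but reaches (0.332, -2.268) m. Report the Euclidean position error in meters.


dx = 0.332 - (0.865) = -0.5330, dy = -2.268 - (2.098) = -4.3660
err = sqrt(0.284089 + 19.061956) = 4.3984

4.3984 m


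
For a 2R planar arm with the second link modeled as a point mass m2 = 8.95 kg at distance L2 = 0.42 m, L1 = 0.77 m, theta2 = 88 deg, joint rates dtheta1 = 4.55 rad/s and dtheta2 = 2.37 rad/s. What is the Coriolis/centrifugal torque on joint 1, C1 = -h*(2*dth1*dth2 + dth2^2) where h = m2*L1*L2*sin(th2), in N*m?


h = m2*L1*L2*sin(th2) = 8.95*0.77*0.42*sin(88 deg) = 2.892667
C1 = -h*(2*4.55*2.37 + 2.37^2) = -2.892667*27.1839 = -78.6340

-78.6340 N*m


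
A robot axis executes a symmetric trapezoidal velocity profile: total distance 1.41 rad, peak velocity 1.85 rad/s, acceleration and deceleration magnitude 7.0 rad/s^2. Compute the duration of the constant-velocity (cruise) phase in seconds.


t_acc = v/a = 0.264286 s, d_acc = v^2/(2a) = 0.244464 rad each
d_cruise = 1.41 - 2*0.244464 = 0.921072 rad
t_cruise = d_cruise/v = 0.921072/1.85 = 0.4979

0.4979 s


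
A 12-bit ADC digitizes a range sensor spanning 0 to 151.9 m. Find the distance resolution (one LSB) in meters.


res = range / 2^n = 151.9/2^12 = 151.9/4096 = 0.0371

0.0371 m


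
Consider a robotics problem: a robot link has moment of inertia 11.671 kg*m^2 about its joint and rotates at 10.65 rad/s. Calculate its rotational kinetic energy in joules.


KE = (1/2)*I*omega^2 = 0.5*11.671*10.65^2 = 661.8770

661.8770 J


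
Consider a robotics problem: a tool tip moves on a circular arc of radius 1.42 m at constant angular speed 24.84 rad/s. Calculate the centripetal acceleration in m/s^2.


a_c = omega^2 * r = 24.84^2 * 1.42 = 876.1764

876.1764 m/s^2


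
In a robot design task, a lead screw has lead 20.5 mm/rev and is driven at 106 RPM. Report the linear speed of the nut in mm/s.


v = lead * (RPM/60) = 20.5*106/60 = 36.2167

36.2167 mm/s


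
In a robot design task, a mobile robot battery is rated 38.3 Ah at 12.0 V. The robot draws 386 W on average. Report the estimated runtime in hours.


E = 38.3*12.0 = 459.6000 Wh
t = E/P = 459.6000/386 = 1.1907

1.1907 hours


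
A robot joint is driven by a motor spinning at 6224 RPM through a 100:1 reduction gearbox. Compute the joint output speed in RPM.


omega_joint = omega_motor / N = 6224 / 100 = 62.2400

62.2400 RPM


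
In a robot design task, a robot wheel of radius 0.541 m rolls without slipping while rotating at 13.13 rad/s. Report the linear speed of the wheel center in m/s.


v = omega * r = 13.13 * 0.541 = 7.1033

7.1033 m/s


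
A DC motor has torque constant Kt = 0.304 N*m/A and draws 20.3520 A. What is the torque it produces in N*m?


tau = Kt * I = 0.304*20.3520 = 6.1870

6.1870 N*m


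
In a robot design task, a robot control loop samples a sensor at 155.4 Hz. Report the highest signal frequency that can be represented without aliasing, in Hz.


f_max = f_s/2 = 155.4/2 = 77.7000

77.7000 Hz


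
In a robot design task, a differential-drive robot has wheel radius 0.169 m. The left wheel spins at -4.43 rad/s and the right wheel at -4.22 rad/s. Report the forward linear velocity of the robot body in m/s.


v = r*(wR + wL)/2 = 0.169*(-4.22 + -4.43)/2 = -0.7309

-0.7309 m/s


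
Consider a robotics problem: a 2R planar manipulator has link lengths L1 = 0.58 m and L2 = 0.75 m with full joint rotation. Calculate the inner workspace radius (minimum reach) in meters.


r_min = |L1 - L2| = |0.58 - 0.75| = 0.1700

0.1700 m


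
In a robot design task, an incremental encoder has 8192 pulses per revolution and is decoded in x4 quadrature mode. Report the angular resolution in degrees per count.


resolution = 360 / (PPR * 4) = 360 / 32768 = 0.0110

0.0110 degrees


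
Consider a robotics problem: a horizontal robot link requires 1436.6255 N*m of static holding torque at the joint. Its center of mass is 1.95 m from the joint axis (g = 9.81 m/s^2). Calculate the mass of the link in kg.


m = tau / (g*L) = 1436.6255 / (9.81 * 1.95) = 75.1000

75.1000 kg


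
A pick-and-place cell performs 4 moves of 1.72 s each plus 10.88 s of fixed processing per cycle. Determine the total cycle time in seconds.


T = 4*1.72 + 10.88 = 17.7600

17.7600 s


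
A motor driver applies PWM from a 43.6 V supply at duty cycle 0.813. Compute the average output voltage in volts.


V_avg = V_supply * D = 43.6*0.813 = 35.4468

35.4468 V


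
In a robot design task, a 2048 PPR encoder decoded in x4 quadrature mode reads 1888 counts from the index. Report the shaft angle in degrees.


angle = counts * 360 / (PPR*4) = 1888 * 360 / 8192 = 82.9688

82.9688 degrees


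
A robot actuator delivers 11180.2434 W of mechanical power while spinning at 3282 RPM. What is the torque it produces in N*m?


omega = 3282 * 2*pi/60 = 343.690236 rad/s
tau = P / omega = 11180.2434 / 343.690236 = 32.5300

32.5300 N*m


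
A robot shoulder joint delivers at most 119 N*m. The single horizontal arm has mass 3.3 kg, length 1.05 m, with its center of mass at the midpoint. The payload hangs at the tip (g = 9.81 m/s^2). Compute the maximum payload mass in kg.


tau_arm = m_arm*g*(L/2) = 3.3*9.81*1.05/2 = 16.9958 N*m
tau_payload = tau_max - tau_arm = 119 - 16.9958 = 102.0042
m_payload = tau_payload / (g*L) = 102.0042 / (9.81*1.05) = 9.9028

9.9028 kg


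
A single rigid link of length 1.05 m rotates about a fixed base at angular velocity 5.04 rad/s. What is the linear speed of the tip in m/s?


v = L*omega = 1.05 * 5.04 = 5.2920

5.2920 m/s


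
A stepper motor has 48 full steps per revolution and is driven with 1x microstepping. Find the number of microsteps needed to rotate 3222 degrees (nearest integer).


step_size = 360/(48*1) = 360/48 = 7.500000 deg
n = 3222/(360/48) = 3222*48/360 = 429.6000 -> 430

430 steps


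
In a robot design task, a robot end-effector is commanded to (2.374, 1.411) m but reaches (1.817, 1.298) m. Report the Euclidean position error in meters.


dx = 1.817 - (2.374) = -0.5570, dy = 1.298 - (1.411) = -0.1130
err = sqrt(0.310249 + 0.012769) = 0.5683

0.5683 m


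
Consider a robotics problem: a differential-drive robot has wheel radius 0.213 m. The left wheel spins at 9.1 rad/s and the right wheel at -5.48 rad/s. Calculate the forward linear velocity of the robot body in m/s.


v = r*(wR + wL)/2 = 0.213*(-5.48 + 9.1)/2 = 0.3855

0.3855 m/s


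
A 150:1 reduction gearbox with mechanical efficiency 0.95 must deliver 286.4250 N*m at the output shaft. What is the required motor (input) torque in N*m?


tau_in = tau_out / (N * eta) = 286.4250 / (150 * 0.95) = 2.0100

2.0100 N*m


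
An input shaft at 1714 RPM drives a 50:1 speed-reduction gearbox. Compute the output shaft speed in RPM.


omega_out = omega_in / N = 1714 / 50 = 34.2800

34.2800 RPM


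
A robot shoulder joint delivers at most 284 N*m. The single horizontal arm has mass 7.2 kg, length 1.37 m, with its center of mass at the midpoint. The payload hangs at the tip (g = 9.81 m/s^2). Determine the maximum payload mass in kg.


tau_arm = m_arm*g*(L/2) = 7.2*9.81*1.37/2 = 48.3829 N*m
tau_payload = tau_max - tau_arm = 284 - 48.3829 = 235.6171
m_payload = tau_payload / (g*L) = 235.6171 / (9.81*1.37) = 17.5314

17.5314 kg


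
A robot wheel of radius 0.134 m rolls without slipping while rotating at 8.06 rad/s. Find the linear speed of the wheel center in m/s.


v = omega * r = 8.06 * 0.134 = 1.0800

1.0800 m/s


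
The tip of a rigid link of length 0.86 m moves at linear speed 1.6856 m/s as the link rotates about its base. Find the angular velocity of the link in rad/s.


omega = v / L = 1.6856 / 0.86 = 1.9600

1.9600 rad/s


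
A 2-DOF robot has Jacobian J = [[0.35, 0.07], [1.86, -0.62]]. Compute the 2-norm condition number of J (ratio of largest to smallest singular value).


JJ^T eigenvalues: trace(JJ^T) = 3.9714, det(JJ^T) = det(J)^2 = 0.12054784
s_max^2 = (3.9714 + sqrt(15.28982660))/2 = 3.94081039
s_min^2 = (3.9714 - sqrt(15.28982660))/2 = 0.03058961
kappa = s_max/s_min = sqrt(3.94081039/0.03058961) = 11.3503

11.3503


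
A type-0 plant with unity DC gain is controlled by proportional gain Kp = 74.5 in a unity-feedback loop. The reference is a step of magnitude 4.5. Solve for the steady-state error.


e_ss = R/(1 + Kp) = 4.5/(1 + 74.5) = 4.5/75.5000 = 0.0596

0.0596


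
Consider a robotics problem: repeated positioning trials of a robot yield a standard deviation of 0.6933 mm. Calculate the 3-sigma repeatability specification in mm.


repeatability = 3*sigma = 3*0.6933 = 2.0799

2.0799 mm


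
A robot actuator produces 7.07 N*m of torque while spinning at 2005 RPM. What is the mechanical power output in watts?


omega = 2005 * 2*pi/60 = 209.963109 rad/s
P = tau * omega = 7.07 * 209.963109 = 1484.4392

1484.4392 W


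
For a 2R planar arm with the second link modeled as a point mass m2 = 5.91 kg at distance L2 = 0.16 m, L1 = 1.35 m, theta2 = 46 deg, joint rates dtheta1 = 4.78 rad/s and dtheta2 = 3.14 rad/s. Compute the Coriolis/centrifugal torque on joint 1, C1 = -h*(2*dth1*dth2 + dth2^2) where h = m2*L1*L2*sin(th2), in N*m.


h = m2*L1*L2*sin(th2) = 5.91*1.35*0.16*sin(46 deg) = 0.918280
C1 = -h*(2*4.78*3.14 + 3.14^2) = -0.918280*39.8780 = -36.6192

-36.6192 N*m


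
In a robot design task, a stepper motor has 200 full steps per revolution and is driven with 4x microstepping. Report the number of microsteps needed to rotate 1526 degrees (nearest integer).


step_size = 360/(200*4) = 360/800 = 0.450000 deg
n = 1526/(360/800) = 1526*800/360 = 3391.1111 -> 3391

3391 steps


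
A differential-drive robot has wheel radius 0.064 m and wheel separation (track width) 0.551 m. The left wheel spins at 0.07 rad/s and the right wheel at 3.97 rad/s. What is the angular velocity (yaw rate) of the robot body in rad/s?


omega = r*(wR - wL)/L = 0.064*(3.97 - (0.07))/0.551 = 0.4530

0.4530 rad/s


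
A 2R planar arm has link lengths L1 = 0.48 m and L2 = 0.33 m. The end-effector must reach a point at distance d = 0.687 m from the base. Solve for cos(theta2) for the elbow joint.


cos(th2) = (d^2 - L1^2 - L2^2)/(2*L1*L2) = (0.687^2 - 0.48^2 - 0.33^2)/(2*0.48*0.33) = 0.4188

0.4188


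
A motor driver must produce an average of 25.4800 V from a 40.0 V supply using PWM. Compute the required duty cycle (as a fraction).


D = V_avg/V_supply = 25.4800/40.0 = 0.6370

0.6370


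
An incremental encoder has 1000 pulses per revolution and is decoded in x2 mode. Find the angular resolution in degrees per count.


resolution = 360 / (PPR * 2) = 360 / 2000 = 0.1800

0.1800 degrees


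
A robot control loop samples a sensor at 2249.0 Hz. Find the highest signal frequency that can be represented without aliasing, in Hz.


f_max = f_s/2 = 2249.0/2 = 1124.5000

1124.5000 Hz


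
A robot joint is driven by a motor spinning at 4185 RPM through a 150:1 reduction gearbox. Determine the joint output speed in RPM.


omega_joint = omega_motor / N = 4185 / 150 = 27.9000

27.9000 RPM


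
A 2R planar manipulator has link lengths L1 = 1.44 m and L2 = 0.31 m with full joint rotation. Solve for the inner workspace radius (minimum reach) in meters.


r_min = |L1 - L2| = |1.44 - 0.31| = 1.1300

1.1300 m


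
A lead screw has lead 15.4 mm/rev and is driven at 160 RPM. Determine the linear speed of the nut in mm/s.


v = lead * (RPM/60) = 15.4*160/60 = 41.0667

41.0667 mm/s


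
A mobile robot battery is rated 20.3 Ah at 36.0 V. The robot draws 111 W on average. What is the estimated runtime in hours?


E = 20.3*36.0 = 730.8000 Wh
t = E/P = 730.8000/111 = 6.5838

6.5838 hours


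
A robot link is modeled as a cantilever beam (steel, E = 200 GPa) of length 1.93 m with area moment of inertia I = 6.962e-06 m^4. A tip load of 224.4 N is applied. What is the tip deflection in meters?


delta = F*L^3/(3*E*I) = 224.4*1.93^3/(3*2.000e+11*6.962e-06)
      = 1613.2243908/4177200 = 3.8620e-04

3.8620e-04 m


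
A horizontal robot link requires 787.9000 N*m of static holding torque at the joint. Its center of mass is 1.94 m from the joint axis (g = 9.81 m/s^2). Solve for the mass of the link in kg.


m = tau / (g*L) = 787.9000 / (9.81 * 1.94) = 41.4000

41.4000 kg


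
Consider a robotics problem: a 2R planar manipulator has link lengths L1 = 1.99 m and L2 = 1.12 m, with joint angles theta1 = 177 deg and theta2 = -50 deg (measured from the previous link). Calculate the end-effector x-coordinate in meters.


x = L1*cos(th1) + L2*cos(th1+th2) = 1.99*cos(177 deg) + 1.12*cos(127 deg) = -2.6613

-2.6613 m


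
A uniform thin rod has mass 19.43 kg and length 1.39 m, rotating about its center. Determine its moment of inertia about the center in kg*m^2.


I = (1/12)*m*L^2 = (1/12)*19.43*1.39^2 = 3.1284

3.1284 kg*m^2


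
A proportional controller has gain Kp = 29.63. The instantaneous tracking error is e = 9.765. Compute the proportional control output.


u_P = Kp * e = 29.63 * 9.765 = 289.3370

289.3370


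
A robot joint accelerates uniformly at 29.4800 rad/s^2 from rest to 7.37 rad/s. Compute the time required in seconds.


t = delta_omega / alpha = 7.37 / 29.4800 = 0.2500

0.2500 s


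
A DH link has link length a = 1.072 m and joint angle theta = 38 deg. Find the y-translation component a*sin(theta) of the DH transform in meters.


a*sin(theta) = 1.072*sin(38 deg) = 0.6600

0.6600 m


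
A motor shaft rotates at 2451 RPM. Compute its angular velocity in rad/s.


omega = 2451 * 2*pi/60 = 256.6681

256.6681 rad/s


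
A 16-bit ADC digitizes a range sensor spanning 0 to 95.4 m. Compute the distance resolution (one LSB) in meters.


res = range / 2^n = 95.4/2^16 = 95.4/65536 = 0.0015

0.0015 m


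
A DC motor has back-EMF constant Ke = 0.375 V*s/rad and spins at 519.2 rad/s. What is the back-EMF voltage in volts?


V_emf = Ke * omega = 0.375*519.2 = 194.7000

194.7000 V


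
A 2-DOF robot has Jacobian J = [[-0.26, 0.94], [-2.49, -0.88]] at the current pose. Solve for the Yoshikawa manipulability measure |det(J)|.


det(J) = -0.26*-0.88 - (0.94)*(-2.49) = 2.5694
|det(J)| = 2.5694

2.5694


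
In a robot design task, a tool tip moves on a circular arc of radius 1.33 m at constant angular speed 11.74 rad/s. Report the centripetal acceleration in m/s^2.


a_c = omega^2 * r = 11.74^2 * 1.33 = 183.3107

183.3107 m/s^2


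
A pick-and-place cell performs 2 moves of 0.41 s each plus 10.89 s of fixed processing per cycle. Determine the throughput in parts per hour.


T_cycle = 2*0.41 + 10.89 = 11.7100 s
rate = 3600/T = 307.4295

307.4295 parts/hour


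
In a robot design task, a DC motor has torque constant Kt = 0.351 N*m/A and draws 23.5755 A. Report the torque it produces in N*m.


tau = Kt * I = 0.351*23.5755 = 8.2750

8.2750 N*m


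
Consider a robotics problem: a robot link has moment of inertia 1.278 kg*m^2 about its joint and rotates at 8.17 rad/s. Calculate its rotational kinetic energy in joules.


KE = (1/2)*I*omega^2 = 0.5*1.278*8.17^2 = 42.6525

42.6525 J
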